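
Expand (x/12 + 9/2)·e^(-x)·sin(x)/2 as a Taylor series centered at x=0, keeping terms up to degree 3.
17·x^3/24 - 53·x^2/24 + 9·x/4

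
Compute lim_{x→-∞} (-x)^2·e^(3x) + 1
The product is a 0·∞ indeterminate form at x → -∞.
Rewrite the product as (-x)^2 / e^(-3x) (an ∞/∞ form) and apply L'Hôpital, or use the standard hierarchy e^(3|x|) ≫ |(-x)^2| as x → -∞.
The indeterminate product → 0, so the limit = 1.

Final answer: 1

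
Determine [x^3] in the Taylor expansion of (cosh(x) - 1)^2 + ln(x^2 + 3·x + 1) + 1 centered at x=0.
Expand to order 3: (cosh(x) - 1)^2 + ln(x^2 + 3·x + 1) + 1 = 6·x^3 - 7·x^2/2 + 3·x + 1 + O(x^4).
The coefficient of x^3 is 6.

Final answer: 6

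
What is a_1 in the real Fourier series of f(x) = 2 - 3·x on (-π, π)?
a_1 = (1/π) ∫_{-π}^{π} f(x)·cos(1x) dx.
Evaluate the integral (use parity and integration by parts as needed): a_1 = 0.

Final answer: 0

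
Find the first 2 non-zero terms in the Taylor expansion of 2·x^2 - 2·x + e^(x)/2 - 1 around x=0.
-3·x/2 - 1/2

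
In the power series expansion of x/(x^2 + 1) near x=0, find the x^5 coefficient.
Expand to order 5: x/(x^2 + 1) = x^5 - x^3 + x + O(x^6).
The coefficient of x^5 is 1.

Final answer: 1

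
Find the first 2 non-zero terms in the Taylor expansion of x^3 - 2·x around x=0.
x^3 - 2·x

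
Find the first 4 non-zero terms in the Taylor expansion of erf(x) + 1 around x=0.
x^5/(5·√(π)) - 2·x^3/(3·√(π)) + 2·x/√(π) + 1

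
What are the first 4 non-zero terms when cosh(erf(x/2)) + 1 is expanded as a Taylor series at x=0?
x^6·(-1/(72·π^2) + 1/(720·π^3) + 7/(720·π)) + x^4·(-1/(12·π) + 1/(24·π^2)) + x^2/(2·π) + 2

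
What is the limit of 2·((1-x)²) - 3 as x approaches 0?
Direct substitution at x = 0 gives -1.

Final answer: -1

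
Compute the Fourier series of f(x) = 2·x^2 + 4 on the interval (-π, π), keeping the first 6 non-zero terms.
-8·cos(x) + 2·cos(2·x) - 8·cos(3·x)/9 + cos(4·x)/2 - 8·cos(5·x)/25 + 4 + 2·π^2/3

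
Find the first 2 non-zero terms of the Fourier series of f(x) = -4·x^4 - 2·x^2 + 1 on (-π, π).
(-184 + 32·π^2)·cos(x) - 4·π^4/5 - 2·π^2/3 + 1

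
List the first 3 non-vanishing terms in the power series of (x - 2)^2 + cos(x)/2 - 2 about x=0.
3·x^2/4 - 4·x + 5/2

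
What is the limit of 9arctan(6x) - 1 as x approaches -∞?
Evaluate the dominant behaviour as x → -∞; each term tends to a finite value or vanishes.
Limit = -9·π/2 - 1.

Final answer: -9·π/2 - 1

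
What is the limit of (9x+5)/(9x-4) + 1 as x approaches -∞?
Evaluate the dominant behaviour as x → -∞; each term tends to a finite value or vanishes.
Limit = 2.

Final answer: 2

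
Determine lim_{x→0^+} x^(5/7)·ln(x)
This is a 0·∞ indeterminate form at x → 0⁺.
Rewrite the product as ln(x) / x^(-5/7) and apply L'Hôpital, or use the standard hierarchy x^(-5/7) ≫ |ln x| as x → 0⁺.
The indeterminate product → 0, so the limit = 0.

Final answer: 0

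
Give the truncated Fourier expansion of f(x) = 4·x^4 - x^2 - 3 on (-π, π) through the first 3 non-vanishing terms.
(196 - 32·π^2)·cos(x) + (-13 + 8·π^2)·cos(2·x) - π^2/3 - 3 + 4·π^4/5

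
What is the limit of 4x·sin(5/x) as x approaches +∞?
As x → +∞: let u = 5/x → 0⁺; then 4·x·sin(5/x) = 4·5·sin(u)/u → 4·5·1 = 20.
Limit = 20.

Final answer: 20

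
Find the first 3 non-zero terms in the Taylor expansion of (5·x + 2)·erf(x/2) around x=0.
-x^3/(6·√(π)) + 5·x^2/√(π) + 2·x/√(π)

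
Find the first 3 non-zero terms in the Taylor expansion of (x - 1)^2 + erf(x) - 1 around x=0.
-2·x^3/(3·√(π)) + x^2 + x·(-2 + 2/√(π))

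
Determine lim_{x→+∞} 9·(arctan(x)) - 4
Evaluate the dominant behaviour as x → +∞; each term tends to a finite value or vanishes.
Limit = -4 + 9·π/2.

Final answer: -4 + 9·π/2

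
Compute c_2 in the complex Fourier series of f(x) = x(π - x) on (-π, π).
Compute the real Fourier coefficients first: a_2 = -1, b_2 = -π.
Then c_2 = (a_2 − i·b_2)/2 = -1/2 + i·π/2.

Final answer: -1/2 + i·π/2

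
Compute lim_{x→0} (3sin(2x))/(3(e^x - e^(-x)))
Both numerator and denominator → 0 as x → 0; this is a 0/0 indeterminate form.
Expand each to leading order near x = 0: numerator ~ 6·x, denominator ~ 6·x.
The limit of the ratio is 1.

Final answer: 1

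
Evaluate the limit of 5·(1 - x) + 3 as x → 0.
Direct substitution at x = 0 gives 8.

Final answer: 8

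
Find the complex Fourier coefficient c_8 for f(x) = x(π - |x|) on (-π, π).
Compute the real Fourier coefficients first: a_8 = 0, b_8 = 0.
Then c_8 = (a_8 − i·b_8)/2 = 0.

Final answer: 0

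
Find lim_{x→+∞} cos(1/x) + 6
Evaluate the dominant behaviour as x → +∞; each term tends to a finite value or vanishes.
Limit = 7.

Final answer: 7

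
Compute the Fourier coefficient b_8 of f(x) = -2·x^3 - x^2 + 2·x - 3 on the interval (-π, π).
b_8 = (1/π) ∫_{-π}^{π} f(x)·sin(8x) dx.
Evaluate the integral (use parity and integration by parts as needed): b_8 = -35/64 + π^2/2.

Final answer: -35/64 + π^2/2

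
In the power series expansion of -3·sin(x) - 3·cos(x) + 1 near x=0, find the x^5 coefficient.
Expand to order 5: -3·sin(x) - 3·cos(x) + 1 = -x^5/40 - x^4/8 + x^3/2 + 3·x^2/2 - 3·x - 2 + O(x^6).
The coefficient of x^5 is -1/40.

Final answer: -1/40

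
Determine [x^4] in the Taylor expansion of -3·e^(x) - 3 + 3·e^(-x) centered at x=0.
Expand to order 4: -3·e^(x) - 3 + 3·e^(-x) = -x^3 - 6·x - 3 + O(x^5).
The coefficient of x^4 is 0.

Final answer: 0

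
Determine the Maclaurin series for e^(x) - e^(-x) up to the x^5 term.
x^5/60 + x^3/3 + 2·x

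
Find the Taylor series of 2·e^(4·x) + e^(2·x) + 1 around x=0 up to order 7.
2056·x^7/315 + 172·x^6/15 + 52·x^5/3 + 22·x^4 + 68·x^3/3 + 18·x^2 + 10·x + 4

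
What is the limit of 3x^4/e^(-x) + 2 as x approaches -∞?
The quotient is an ∞/∞ indeterminate form as x → -∞.
Compare growth rates of the dominant terms (exponentials ≫ polynomials ≫ logarithms), or apply L'Hôpital's rule; the quotient → 0.
Adding the constant: 0 + 2 = 2. Limit = 2.

Final answer: 2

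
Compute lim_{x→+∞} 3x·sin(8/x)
As x → +∞: let u = 8/x → 0⁺; then 3·x·sin(8/x) = 3·8·sin(u)/u → 3·8·1 = 24.
Limit = 24.

Final answer: 24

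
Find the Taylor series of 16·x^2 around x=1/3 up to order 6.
16/9 + 32·(x - 1/3)/3 + 16·(x - 1/3)^2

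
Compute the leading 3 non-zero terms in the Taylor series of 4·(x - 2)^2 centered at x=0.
4·x^2 - 16·x + 16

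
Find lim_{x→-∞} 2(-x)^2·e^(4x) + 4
The product is a 0·∞ indeterminate form at x → -∞.
Rewrite the product as 2(-x)^2 / e^(-4x) (an ∞/∞ form) and apply L'Hôpital, or use the standard hierarchy e^(4|x|) ≫ |(-x)^2| as x → -∞.
The indeterminate product → 0, so the limit = 4.

Final answer: 4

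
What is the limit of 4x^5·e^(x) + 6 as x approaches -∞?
The product is a 0·∞ indeterminate form at x → -∞.
Rewrite the product as 4x^5 / e^(-x) (an ∞/∞ form) and apply L'Hôpital, or use the standard hierarchy e^(|x|) ≫ |x^5| as x → -∞.
The indeterminate product → 0, so the limit = 6.

Final answer: 6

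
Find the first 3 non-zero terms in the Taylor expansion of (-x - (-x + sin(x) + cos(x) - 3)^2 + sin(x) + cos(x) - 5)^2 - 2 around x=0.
40·x^3/3 + 40·x^2 + 62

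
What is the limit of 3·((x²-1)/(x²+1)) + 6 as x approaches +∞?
Evaluate the dominant behaviour as x → +∞; each term tends to a finite value or vanishes.
Limit = 9.

Final answer: 9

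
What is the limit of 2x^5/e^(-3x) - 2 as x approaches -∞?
The quotient is an ∞/∞ indeterminate form as x → -∞.
Compare growth rates of the dominant terms (exponentials ≫ polynomials ≫ logarithms), or apply L'Hôpital's rule; the quotient → 0.
Adding the constant: 0 - 2 = -2. Limit = -2.

Final answer: -2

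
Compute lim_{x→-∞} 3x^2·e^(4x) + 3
The product is a 0·∞ indeterminate form at x → -∞.
Rewrite the product as 3x^2 / e^(-4x) (an ∞/∞ form) and apply L'Hôpital, or use the standard hierarchy e^(4|x|) ≫ |x^2| as x → -∞.
The indeterminate product → 0, so the limit = 3.

Final answer: 3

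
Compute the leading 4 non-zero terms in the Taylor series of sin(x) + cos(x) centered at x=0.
-x^3/6 - x^2/2 + x + 1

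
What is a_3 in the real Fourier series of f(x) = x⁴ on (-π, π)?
a_3 = (1/π) ∫_{-π}^{π} f(x)·cos(3x) dx.
Evaluate the integral (use parity and integration by parts as needed): a_3 = 16/27 - 8·π^2/9.

Final answer: 16/27 - 8·π^2/9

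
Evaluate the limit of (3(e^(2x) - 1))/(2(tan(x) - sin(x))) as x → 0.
Both numerator and denominator → 0 as x → 0; this is a 0/0 indeterminate form.
Expand each to leading order near x = 0: numerator ~ 6·x, denominator ~ x^3.
The limit of the ratio is ∞.

Final answer: ∞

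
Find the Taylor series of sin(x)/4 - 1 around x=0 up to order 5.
x^5/480 - x^3/24 + x/4 - 1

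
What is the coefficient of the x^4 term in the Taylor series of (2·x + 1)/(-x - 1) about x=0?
Expand to order 4: (2·x + 1)/(-x - 1) = x^4 - x^3 + x^2 - x - 1 + O(x^5).
The coefficient of x^4 is 1.

Final answer: 1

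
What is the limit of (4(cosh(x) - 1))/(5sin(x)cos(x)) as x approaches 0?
Both numerator and denominator → 0 as x → 0; this is a 0/0 indeterminate form.
Expand each to leading order near x = 0: numerator ~ 2·x^2, denominator ~ 5·x.
The limit of the ratio is 0.

Final answer: 0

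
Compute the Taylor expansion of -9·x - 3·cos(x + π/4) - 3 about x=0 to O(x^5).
-√(2)·x^4/16 - √(2)·x^3/4 + 3·√(2)·x^2/4 + x·(-9 + 3·√(2)/2) - 3 - 3·√(2)/2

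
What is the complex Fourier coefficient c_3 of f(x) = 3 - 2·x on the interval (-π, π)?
Compute the real Fourier coefficients first: a_3 = 0, b_3 = -4/3.
Then c_3 = (a_3 − i·b_3)/2 = 2·i/3.

Final answer: 2·i/3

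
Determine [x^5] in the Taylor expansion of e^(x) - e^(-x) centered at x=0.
Expand to order 5: e^(x) - e^(-x) = x^5/60 + x^3/3 + 2·x + O(x^6).
The coefficient of x^5 is 1/60.

Final answer: 1/60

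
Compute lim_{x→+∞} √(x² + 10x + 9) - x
This is an ∞ − ∞ indeterminate form.
Multiply and divide by the conjugate √(x²+10x + 9) + x; the x² terms cancel, leaving (10x + 9)/(√(x²+10x + 9)+x) → 10/2 = 5.
Limit = 5.

Final answer: 5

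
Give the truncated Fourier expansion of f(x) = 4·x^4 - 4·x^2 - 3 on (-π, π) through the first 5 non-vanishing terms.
(208 - 32·π^2)·cos(x) + (-16 + 8·π^2)·cos(2·x) + (112/27 - 32·π^2/9)·cos(3·x) + (-7/4 + 2·π^2)·cos(4·x) - 4·π^2/3 - 3 + 4·π^4/5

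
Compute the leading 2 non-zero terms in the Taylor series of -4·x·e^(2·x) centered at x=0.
-8·x^2 - 4·x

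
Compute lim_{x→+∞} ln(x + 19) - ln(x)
This is an ∞ − ∞ indeterminate form.
Combine the logarithms: ln(x+19) − ln(x) = ln((x+19)/(x)) = ln(1 + 19/(x)) → ln(1) = 0.
Limit = 0.

Final answer: 0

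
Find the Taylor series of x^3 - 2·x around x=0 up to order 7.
x^3 - 2·x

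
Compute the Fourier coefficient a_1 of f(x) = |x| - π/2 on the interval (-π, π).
a_1 = (1/π) ∫_{-π}^{π} f(x)·cos(1x) dx.
Evaluate the integral (use parity and integration by parts as needed): a_1 = -4/π.

Final answer: -4/π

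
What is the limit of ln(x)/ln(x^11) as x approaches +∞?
This is an ∞/∞ indeterminate form as x → +∞.
Write ln(x^11) = 11·ln(x), reducing the quotient to 1/11.
Limit = 1/11.

Final answer: 1/11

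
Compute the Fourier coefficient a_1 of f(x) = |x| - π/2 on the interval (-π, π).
a_1 = (1/π) ∫_{-π}^{π} f(x)·cos(1x) dx.
Evaluate the integral (use parity and integration by parts as needed): a_1 = -4/π.

Final answer: -4/π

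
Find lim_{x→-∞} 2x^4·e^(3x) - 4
The product is a 0·∞ indeterminate form at x → -∞.
Rewrite the product as 2x^4 / e^(-3x) (an ∞/∞ form) and apply L'Hôpital, or use the standard hierarchy e^(3|x|) ≫ |x^4| as x → -∞.
The indeterminate product → 0, so the limit = -4.

Final answer: -4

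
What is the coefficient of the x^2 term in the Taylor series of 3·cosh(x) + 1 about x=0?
Expand to order 2: 3·cosh(x) + 1 = 3·x^2/2 + 4 + O(x^3).
The coefficient of x^2 is 3/2.

Final answer: 3/2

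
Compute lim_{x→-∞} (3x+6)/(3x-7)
Evaluate the dominant behaviour as x → -∞; each term tends to a finite value or vanishes.
Limit = 1.

Final answer: 1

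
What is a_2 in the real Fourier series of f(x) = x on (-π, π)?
a_2 = (1/π) ∫_{-π}^{π} f(x)·cos(2x) dx.
Evaluate the integral (use parity and integration by parts as needed): a_2 = 0.

Final answer: 0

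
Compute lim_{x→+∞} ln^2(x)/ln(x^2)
This is an ∞/∞ indeterminate form as x → +∞.
Write ln(x^2) = 2·ln(x), reducing the quotient to ln(x)/2 → ∞.
Limit = ∞.

Final answer: ∞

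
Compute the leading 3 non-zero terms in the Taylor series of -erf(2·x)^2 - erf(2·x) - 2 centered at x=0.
-16·x^2/π - 4·x/√(π) - 2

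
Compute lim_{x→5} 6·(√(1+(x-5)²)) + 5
Direct substitution at x = 5 gives 11.

Final answer: 11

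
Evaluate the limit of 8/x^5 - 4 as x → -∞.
Evaluate the dominant behaviour as x → -∞; each term tends to a finite value or vanishes.
Limit = -4.

Final answer: -4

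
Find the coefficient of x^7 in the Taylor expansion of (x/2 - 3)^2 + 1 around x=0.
Expand to order 7: (x/2 - 3)^2 + 1 = x^2/4 - 3·x + 10 + O(x^8).
The coefficient of x^7 is 0.

Final answer: 0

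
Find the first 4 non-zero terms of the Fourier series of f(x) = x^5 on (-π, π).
(-40·π^2 + 2·π^4 + 240)·sin(x) + (-π^4 - 15/2 + 5·π^2)·sin(2·x) + (-40·π^2/27 + 80/81 + 2·π^4/3)·sin(3·x) + (-π^4/2 - 15/64 + 5·π^2/8)·sin(4·x)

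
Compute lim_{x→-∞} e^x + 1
Evaluate the dominant behaviour as x → -∞; each term tends to a finite value or vanishes.
Limit = 1.

Final answer: 1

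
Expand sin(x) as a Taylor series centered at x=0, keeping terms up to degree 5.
x^5/120 - x^3/6 + x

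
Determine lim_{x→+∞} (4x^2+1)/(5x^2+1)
This is an ∞/∞ indeterminate form as x → +∞.
Divide numerator and denominator by x^2 and let the lower-order terms vanish; the leading terms give 4/5.
Limit = 4/5.

Final answer: 4/5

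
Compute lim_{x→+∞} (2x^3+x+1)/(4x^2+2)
This is an ∞/∞ indeterminate form as x → +∞.
Divide numerator and denominator by x^3 and let the lower-order terms vanish; the numerator's degree 3 exceeds the denominator's degree 2, so the quotient diverges.
Limit = ∞.

Final answer: ∞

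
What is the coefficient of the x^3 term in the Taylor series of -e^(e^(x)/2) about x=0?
Expand to order 3: -e^(e^(x)/2) = -11·x^3·e^(1/2)/48 - 3·x^2·e^(1/2)/8 - x·e^(1/2)/2 - e^(1/2) + O(x^4).
The coefficient of x^3 is -11·e^(1/2)/48.

Final answer: -11·e^(1/2)/48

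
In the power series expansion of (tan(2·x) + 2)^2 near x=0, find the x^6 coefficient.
Expand to order 6: (tan(2·x) + 2)^2 = 1088·x^6/45 + 256·x^5/15 + 32·x^4/3 + 32·x^3/3 + 4·x^2 + 8·x + 4 + O(x^7).
The coefficient of x^6 is 1088/45.

Final answer: 1088/45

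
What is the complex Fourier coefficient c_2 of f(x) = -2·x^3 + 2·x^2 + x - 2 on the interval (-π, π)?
Compute the real Fourier coefficients first: a_2 = 2, b_2 = -4 + 2·π^2.
Then c_2 = (a_2 − i·b_2)/2 = 1 - i·π^2 + 2·i.

Final answer: 1 - i·π^2 + 2·i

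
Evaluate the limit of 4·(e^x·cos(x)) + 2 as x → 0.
Direct substitution at x = 0 gives 6.

Final answer: 6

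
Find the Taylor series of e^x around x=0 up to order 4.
x^4/24 + x^3/6 + x^2/2 + x + 1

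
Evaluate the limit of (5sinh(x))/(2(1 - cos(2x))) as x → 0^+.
Both numerator and denominator → 0 as x → 0^+; this is a 0/0 indeterminate form.
Expand each to leading order near x = 0: numerator ~ 5·x, denominator ~ 4·x^2.
The limit of the ratio is ∞.

Final answer: ∞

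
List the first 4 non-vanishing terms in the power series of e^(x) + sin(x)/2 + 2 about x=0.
x^3/12 + x^2/2 + 3·x/2 + 3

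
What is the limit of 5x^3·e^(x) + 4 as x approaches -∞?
The product is a 0·∞ indeterminate form at x → -∞.
Rewrite the product as 5x^3 / e^(-x) (an ∞/∞ form) and apply L'Hôpital, or use the standard hierarchy e^(|x|) ≫ |x^3| as x → -∞.
The indeterminate product → 0, so the limit = 4.

Final answer: 4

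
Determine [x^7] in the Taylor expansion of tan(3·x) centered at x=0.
Expand to order 7: tan(3·x) = 4131·x^7/35 + 162·x^5/5 + 9·x^3 + 3·x + O(x^8).
The coefficient of x^7 is 4131/35.

Final answer: 4131/35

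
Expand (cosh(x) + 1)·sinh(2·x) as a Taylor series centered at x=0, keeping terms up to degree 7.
611·x^7/2520 + 77·x^5/60 + 11·x^3/3 + 4·x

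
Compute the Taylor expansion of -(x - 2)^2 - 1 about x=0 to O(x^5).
-x^2 + 4·x - 5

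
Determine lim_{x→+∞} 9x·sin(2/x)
As x → +∞: let u = 2/x → 0⁺; then 9·x·sin(2/x) = 9·2·sin(u)/u → 9·2·1 = 18.
Limit = 18.

Final answer: 18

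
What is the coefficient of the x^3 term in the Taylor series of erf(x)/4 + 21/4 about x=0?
Expand to order 3: erf(x)/4 + 21/4 = -x^3/(6·√(π)) + x/(2·√(π)) + 21/4 + O(x^4).
The coefficient of x^3 is -1/(6·√(π)).

Final answer: -1/(6·√(π))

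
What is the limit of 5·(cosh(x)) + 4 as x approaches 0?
Direct substitution at x = 0 gives 9.

Final answer: 9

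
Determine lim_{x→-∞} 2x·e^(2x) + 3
The product is a 0·∞ indeterminate form at x → -∞.
Rewrite the product as 2x / e^(-2x) (an ∞/∞ form) and apply L'Hôpital, or use the standard hierarchy e^(2|x|) ≫ |x| as x → -∞.
The indeterminate product → 0, so the limit = 3.

Final answer: 3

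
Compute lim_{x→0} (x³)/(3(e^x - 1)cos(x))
Both numerator and denominator → 0 as x → 0; this is a 0/0 indeterminate form.
Expand each to leading order near x = 0: numerator ~ x^3, denominator ~ 3·x.
The limit of the ratio is 0.

Final answer: 0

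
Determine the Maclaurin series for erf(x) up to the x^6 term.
x^5/(5·√(π)) - 2·x^3/(3·√(π)) + 2·x/√(π)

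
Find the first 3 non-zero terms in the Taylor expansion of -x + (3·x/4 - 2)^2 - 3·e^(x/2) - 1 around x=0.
-x^3/16 + 3·x^2/16 - 11·x/2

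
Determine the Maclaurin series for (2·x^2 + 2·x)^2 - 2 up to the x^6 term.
4·x^4 + 8·x^3 + 4·x^2 - 2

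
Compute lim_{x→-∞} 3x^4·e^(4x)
This is a 0·∞ indeterminate form at x → -∞.
Rewrite the product as 3x^4 / e^(-4x) (an ∞/∞ form) and apply L'Hôpital, or use the standard hierarchy e^(4|x|) ≫ |x^4| as x → -∞.
The indeterminate product → 0, so the limit = 0.

Final answer: 0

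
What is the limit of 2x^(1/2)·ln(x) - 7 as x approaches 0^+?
The product is a 0·∞ indeterminate form at x → 0⁺.
Rewrite the product as 2·ln(x) / x^(-1/2) and apply L'Hôpital, or use the standard hierarchy x^(-1/2) ≫ |ln x| as x → 0⁺.
The indeterminate product → 0, so the limit = -7.

Final answer: -7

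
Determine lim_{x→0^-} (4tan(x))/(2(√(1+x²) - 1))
Both numerator and denominator → 0 as x → 0^-; this is a 0/0 indeterminate form.
Expand each to leading order near x = 0: numerator ~ 4·x, denominator ~ x^2.
The limit of the ratio is -∞.

Final answer: -∞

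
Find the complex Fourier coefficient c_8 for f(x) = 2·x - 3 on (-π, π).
Compute the real Fourier coefficients first: a_8 = 0, b_8 = -1/2.
Then c_8 = (a_8 − i·b_8)/2 = i/4.

Final answer: i/4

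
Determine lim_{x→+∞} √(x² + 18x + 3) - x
This is an ∞ − ∞ indeterminate form.
Multiply and divide by the conjugate √(x²+18x + 3) + x; the x² terms cancel, leaving (18x + 3)/(√(x²+18x + 3)+x) → 18/2 = 9.
Limit = 9.

Final answer: 9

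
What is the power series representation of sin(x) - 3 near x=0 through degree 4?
-x^3/6 + x - 3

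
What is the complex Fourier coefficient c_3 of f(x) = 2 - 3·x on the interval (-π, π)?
Compute the real Fourier coefficients first: a_3 = 0, b_3 = -2.
Then c_3 = (a_3 − i·b_3)/2 = i.

Final answer: i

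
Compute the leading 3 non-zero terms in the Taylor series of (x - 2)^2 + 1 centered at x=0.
x^2 - 4·x + 5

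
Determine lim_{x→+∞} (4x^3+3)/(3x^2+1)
This is an ∞/∞ indeterminate form as x → +∞.
Divide numerator and denominator by x^3 and let the lower-order terms vanish; the numerator's degree 3 exceeds the denominator's degree 2, so the quotient diverges.
Limit = ∞.

Final answer: ∞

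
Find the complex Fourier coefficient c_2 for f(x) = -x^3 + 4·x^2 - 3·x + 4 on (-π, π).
Compute the real Fourier coefficients first: a_2 = 4, b_2 = 3/2 + π^2.
Then c_2 = (a_2 − i·b_2)/2 = 2 - i·π^2/2 - 3·i/4.

Final answer: 2 - i·π^2/2 - 3·i/4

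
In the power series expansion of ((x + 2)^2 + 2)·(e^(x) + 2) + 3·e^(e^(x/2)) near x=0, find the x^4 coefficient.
Expand to order 4: ((x + 2)^2 + 2)·(e^(x) + 2) + 3·e^(e^(x/2)) = x^4·(15·e/128 + 17/12) + x^3·(5·e/16 + 4) + x^2·(3·e/4 + 10) + x·(3·e/2 + 18) + 3·e + 18 + O(x^5).
The coefficient of x^4 is 15·e/128 + 17/12.

Final answer: 15·e/128 + 17/12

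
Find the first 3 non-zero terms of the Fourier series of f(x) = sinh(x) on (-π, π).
sin(x)·sinh(π)/π - 4·sin(2·x)·sinh(π)/(5·π) + 3·sin(3·x)·sinh(π)/(5·π)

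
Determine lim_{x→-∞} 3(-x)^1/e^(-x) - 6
The quotient is an ∞/∞ indeterminate form as x → -∞.
Compare growth rates of the dominant terms (exponentials ≫ polynomials ≫ logarithms), or apply L'Hôpital's rule; the quotient → 0.
Adding the constant: 0 - 6 = -6. Limit = -6.

Final answer: -6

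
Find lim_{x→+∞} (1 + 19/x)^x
As x → +∞: this is the defining limit (1 + 19/x)^x → e^19.
Limit = e^(19).

Final answer: e^(19)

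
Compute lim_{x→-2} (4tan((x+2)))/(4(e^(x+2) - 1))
Both numerator and denominator → 0 as x → -2; this is a 0/0 indeterminate form.
Expand each to leading order near x = -2: numerator ~ 4·(x + 2), denominator ~ 4·(x + 2).
The limit of the ratio is 1.

Final answer: 1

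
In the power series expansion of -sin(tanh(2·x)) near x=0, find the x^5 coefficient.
Expand to order 5: -sin(tanh(2·x)) = -148·x^5/15 + 4·x^3 - 2·x + O(x^6).
The coefficient of x^5 is -148/15.

Final answer: -148/15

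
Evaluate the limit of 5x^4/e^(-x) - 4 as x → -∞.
The quotient is an ∞/∞ indeterminate form as x → -∞.
Compare growth rates of the dominant terms (exponentials ≫ polynomials ≫ logarithms), or apply L'Hôpital's rule; the quotient → 0.
Adding the constant: 0 - 4 = -4. Limit = -4.

Final answer: -4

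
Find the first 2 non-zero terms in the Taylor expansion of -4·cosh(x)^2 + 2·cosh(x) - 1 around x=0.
-3·x^2 - 3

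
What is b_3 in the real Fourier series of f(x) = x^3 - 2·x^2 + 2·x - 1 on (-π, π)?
b_3 = (1/π) ∫_{-π}^{π} f(x)·sin(3x) dx.
Evaluate the integral (use parity and integration by parts as needed): b_3 = 8/9 + 2·π^2/3.

Final answer: 8/9 + 2·π^2/3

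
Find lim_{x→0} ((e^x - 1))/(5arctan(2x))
Both numerator and denominator → 0 as x → 0; this is a 0/0 indeterminate form.
Expand each to leading order near x = 0: numerator ~ x, denominator ~ 10·x.
The limit of the ratio is 1/10.

Final answer: 1/10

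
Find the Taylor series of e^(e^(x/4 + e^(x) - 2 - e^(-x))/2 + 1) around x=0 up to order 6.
x^6·(59049·e^(-11 + e^(-2)/2)/20971520 + 177147·e^(-9 + e^(-2)/2)/2097152 + 809109·e^(-7 + e^(-2)/2)/1048576 + 655857·e^(-5 + e^(-2)/2)/262144 + 29812783·e^(-3 + e^(-2)/2)/11796480 + 2672113·e^(-1 + e^(-2)/2)/5898240) + x^5·(19683·e^(-9 + e^(-2)/2)/1310720 + 19683·e^(-7 + e^(-2)/2)/65536 + 105327·e^(-5 + e^(-2)/2)/65536 + 79785·e^(-3 + e^(-2)/2)/32768 + 164777·e^(-1 + e^(-2)/2)/245760) + x^4·(2187·e^(-7 + e^(-2)/2)/32768 + 6561·e^(-5 + e^(-2)/2)/8192 + 16845·e^(-3 + e^(-2)/2)/8192 + 3723·e^(-1 + e^(-2)/2)/4096) + x^3·(243·e^(-5 + e^(-2)/2)/1024 + 729·e^(-3 + e^(-2)/2)/512 + 857·e^(-1 + e^(-2)/2)/768) + x^2·(81·e^(-3 + e^(-2)/2)/128 + 81·e^(-1 + e^(-2)/2)/64) + 9·x·e^(-1 + e^(-2)/2)/8 + e^(e^(-2)/2 + 1)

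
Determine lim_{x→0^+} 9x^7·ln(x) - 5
The product is a 0·∞ indeterminate form at x → 0⁺.
Rewrite the product as 9·ln(x) / x^(-7) and apply L'Hôpital, or use the standard hierarchy x^(-7) ≫ |ln x| as x → 0⁺.
The indeterminate product → 0, so the limit = -5.

Final answer: -5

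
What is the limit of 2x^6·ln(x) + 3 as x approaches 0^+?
The product is a 0·∞ indeterminate form at x → 0⁺.
Rewrite the product as 2·ln(x) / x^(-6) and apply L'Hôpital, or use the standard hierarchy x^(-6) ≫ |ln x| as x → 0⁺.
The indeterminate product → 0, so the limit = 3.

Final answer: 3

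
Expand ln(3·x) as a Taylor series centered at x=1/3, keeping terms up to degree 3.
3·(x - 1/3) - 9·(x - 1/3)^2/2 + 9·(x - 1/3)^3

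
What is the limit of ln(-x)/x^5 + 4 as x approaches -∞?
The quotient is an ∞/∞ indeterminate form as x → -∞.
Compare growth rates of the dominant terms (exponentials ≫ polynomials ≫ logarithms), or apply L'Hôpital's rule; the quotient → 0.
Adding the constant: 0 + 4 = 4. Limit = 4.

Final answer: 4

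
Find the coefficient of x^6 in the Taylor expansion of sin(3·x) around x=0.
Expand to order 6: sin(3·x) = 81·x^5/40 - 9·x^3/2 + 3·x + O(x^7).
The coefficient of x^6 is 0.

Final answer: 0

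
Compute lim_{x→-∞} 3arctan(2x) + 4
Evaluate the dominant behaviour as x → -∞; each term tends to a finite value or vanishes.
Limit = 4 - 3·π/2.

Final answer: 4 - 3·π/2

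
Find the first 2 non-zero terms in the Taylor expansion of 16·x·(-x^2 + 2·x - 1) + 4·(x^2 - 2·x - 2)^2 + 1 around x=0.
16·x + 17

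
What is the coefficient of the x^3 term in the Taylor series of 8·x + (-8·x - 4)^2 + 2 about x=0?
Expand to order 3: 8·x + (-8·x - 4)^2 + 2 = 64·x^2 + 72·x + 18 + O(x^4).
The coefficient of x^3 is 0.

Final answer: 0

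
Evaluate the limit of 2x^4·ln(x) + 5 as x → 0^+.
The product is a 0·∞ indeterminate form at x → 0⁺.
Rewrite the product as 2·ln(x) / x^(-4) and apply L'Hôpital, or use the standard hierarchy x^(-4) ≫ |ln x| as x → 0⁺.
The indeterminate product → 0, so the limit = 5.

Final answer: 5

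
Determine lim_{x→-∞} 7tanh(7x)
Evaluate the dominant behaviour as x → -∞; each term tends to a finite value or vanishes.
Limit = -7.

Final answer: -7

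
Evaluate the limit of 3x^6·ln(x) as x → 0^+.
This is a 0·∞ indeterminate form at x → 0⁺.
Rewrite the product as 3·ln(x) / x^(-6) and apply L'Hôpital, or use the standard hierarchy x^(-6) ≫ |ln x| as x → 0⁺.
The indeterminate product → 0, so the limit = 0.

Final answer: 0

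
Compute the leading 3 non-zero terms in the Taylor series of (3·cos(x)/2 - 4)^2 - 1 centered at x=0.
x^4/4 + 15·x^2/4 + 21/4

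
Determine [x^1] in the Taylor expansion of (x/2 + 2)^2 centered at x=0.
Expand to order 1: (x/2 + 2)^2 = 2·x + 4 + O(x^2).
The coefficient of x^1 is 2.

Final answer: 2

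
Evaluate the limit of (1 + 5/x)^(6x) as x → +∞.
As x → +∞: write (1 + 5/x)^(6x) = ((1 + 5/x)^x)^6 → (e^5)^6 = e^30.
Limit = e^(30).

Final answer: e^(30)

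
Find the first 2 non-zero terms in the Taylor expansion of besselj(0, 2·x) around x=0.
1 - x^2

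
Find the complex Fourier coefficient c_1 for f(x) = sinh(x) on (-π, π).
Compute the real Fourier coefficients first: a_1 = 0, b_1 = sinh(π)/π.
Then c_1 = (a_1 − i·b_1)/2 = -i·sinh(π)/(2·π).

Final answer: -i·sinh(π)/(2·π)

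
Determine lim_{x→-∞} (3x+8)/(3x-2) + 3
Evaluate the dominant behaviour as x → -∞; each term tends to a finite value or vanishes.
Limit = 4.

Final answer: 4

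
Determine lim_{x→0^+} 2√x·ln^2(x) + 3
The product is a 0·∞ indeterminate form at x → 0⁺.
Rewrite the product as 2·ln^2(x) / x^(-1/2) and apply L'Hôpital, or use the standard hierarchy x^(-1/2) ≫ |ln x|^2 as x → 0⁺.
The indeterminate product → 0, so the limit = 3.

Final answer: 3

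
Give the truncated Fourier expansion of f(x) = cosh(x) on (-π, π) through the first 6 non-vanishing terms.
-cos(x)·sinh(π)/π + 2·cos(2·x)·sinh(π)/(5·π) - cos(3·x)·sinh(π)/(5·π) + 2·cos(4·x)·sinh(π)/(17·π) - cos(5·x)·sinh(π)/(13·π) + sinh(π)/π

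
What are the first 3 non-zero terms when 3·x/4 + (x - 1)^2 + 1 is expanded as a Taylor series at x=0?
x^2 - 5·x/4 + 2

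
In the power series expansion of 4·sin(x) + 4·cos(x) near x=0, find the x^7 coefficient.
Expand to order 7: 4·sin(x) + 4·cos(x) = -x^7/1260 - x^6/180 + x^5/30 + x^4/6 - 2·x^3/3 - 2·x^2 + 4·x + 4 + O(x^8).
The coefficient of x^7 is -1/1260.

Final answer: -1/1260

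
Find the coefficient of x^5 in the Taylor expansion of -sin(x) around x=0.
Expand to order 5: -sin(x) = -x^5/120 + x^3/6 - x + O(x^6).
The coefficient of x^5 is -1/120.

Final answer: -1/120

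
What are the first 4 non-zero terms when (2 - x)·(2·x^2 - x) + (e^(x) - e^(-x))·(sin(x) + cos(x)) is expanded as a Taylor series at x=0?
-x^6/45 - x^5/15 - 8·x^3/3 + 7·x^2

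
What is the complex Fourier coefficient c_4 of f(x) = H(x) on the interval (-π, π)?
Compute the real Fourier coefficients first: a_4 = 0, b_4 = 0.
Then c_4 = (a_4 − i·b_4)/2 = 0.

Final answer: 0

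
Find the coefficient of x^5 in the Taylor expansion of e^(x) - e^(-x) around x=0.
Expand to order 5: e^(x) - e^(-x) = x^5/60 + x^3/3 + 2·x + O(x^6).
The coefficient of x^5 is 1/60.

Final answer: 1/60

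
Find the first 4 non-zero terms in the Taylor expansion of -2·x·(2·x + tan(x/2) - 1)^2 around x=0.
x^4/6 - 25·x^3/2 + 10·x^2 - 2·x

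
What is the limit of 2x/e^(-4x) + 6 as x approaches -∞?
The quotient is an ∞/∞ indeterminate form as x → -∞.
Compare growth rates of the dominant terms (exponentials ≫ polynomials ≫ logarithms), or apply L'Hôpital's rule; the quotient → 0.
Adding the constant: 0 + 6 = 6. Limit = 6.

Final answer: 6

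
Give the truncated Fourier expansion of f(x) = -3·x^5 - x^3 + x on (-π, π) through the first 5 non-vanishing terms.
(-706 - 6·π^4 + 118·π^2)·sin(x) + (-14·π^2 + 20 + 3·π^4)·sin(2·x) + (-2·π^4 - 50/27 + 34·π^2/9)·sin(3·x) + (-11·π^2/8 + 1/64 + 3·π^4/2)·sin(4·x) + (-6·π^4/5 + 166/625 + 14·π^2/25)·sin(5·x)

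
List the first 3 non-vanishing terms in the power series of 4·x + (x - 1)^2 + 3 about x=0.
x^2 + 2·x + 4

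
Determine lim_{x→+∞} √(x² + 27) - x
This is an ∞ − ∞ indeterminate form.
Multiply and divide by the conjugate √(x²+27) + x; the x² terms cancel, leaving 27/(√(x²+27)+x) → 0.
Limit = 0.

Final answer: 0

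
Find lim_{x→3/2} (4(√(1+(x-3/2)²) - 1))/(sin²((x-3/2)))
Both numerator and denominator → 0 as x → 3/2; this is a 0/0 indeterminate form.
Expand each to leading order near x = 3/2: numerator ~ 2·(x - 3/2)^2, denominator ~ (x - 3/2)^2.
The limit of the ratio is 2.

Final answer: 2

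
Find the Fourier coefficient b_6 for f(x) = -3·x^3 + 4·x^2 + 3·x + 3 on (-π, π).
b_6 = (1/π) ∫_{-π}^{π} f(x)·sin(6x) dx.
Evaluate the integral (use parity and integration by parts as needed): b_6 = -7/6 + π^2.

Final answer: -7/6 + π^2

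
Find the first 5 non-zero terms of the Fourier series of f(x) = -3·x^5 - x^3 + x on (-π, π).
(-706 - 6·π^4 + 118·π^2)·sin(x) + (-14·π^2 + 20 + 3·π^4)·sin(2·x) + (-2·π^4 - 50/27 + 34·π^2/9)·sin(3·x) + (-11·π^2/8 + 1/64 + 3·π^4/2)·sin(4·x) + (-6·π^4/5 + 166/625 + 14·π^2/25)·sin(5·x)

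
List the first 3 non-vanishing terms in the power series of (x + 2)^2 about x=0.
x^2 + 4·x + 4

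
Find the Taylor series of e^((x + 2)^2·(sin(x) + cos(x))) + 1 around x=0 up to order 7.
558697·x^7·e^(4)/504 + 97091·x^6·e^(4)/120 + 14963·x^5·e^(4)/30 + 1541·x^4·e^(4)/6 + 323·x^3·e^(4)/3 + 35·x^2·e^(4) + 8·x·e^(4) + 1 + e^(4)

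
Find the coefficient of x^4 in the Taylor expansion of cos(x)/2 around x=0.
Expand to order 4: cos(x)/2 = x^4/48 - x^2/4 + 1/2 + O(x^5).
The coefficient of x^4 is 1/48.

Final answer: 1/48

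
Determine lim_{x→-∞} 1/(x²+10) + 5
Evaluate the dominant behaviour as x → -∞; each term tends to a finite value or vanishes.
Limit = 5.

Final answer: 5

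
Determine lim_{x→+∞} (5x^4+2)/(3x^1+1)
This is an ∞/∞ indeterminate form as x → +∞.
Divide numerator and denominator by x^4 and let the lower-order terms vanish; the numerator's degree 4 exceeds the denominator's degree 1, so the quotient diverges.
Limit = ∞.

Final answer: ∞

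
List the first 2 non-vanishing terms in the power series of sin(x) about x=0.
-x^3/6 + x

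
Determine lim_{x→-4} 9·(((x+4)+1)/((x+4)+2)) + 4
Direct substitution at x = -4 gives 17/2.

Final answer: 17/2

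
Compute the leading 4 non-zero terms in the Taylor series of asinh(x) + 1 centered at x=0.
3·x^5/40 - x^3/6 + x + 1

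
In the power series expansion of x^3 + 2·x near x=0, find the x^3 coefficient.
Expand to order 3: x^3 + 2·x = x^3 + 2·x + O(x^4).
The coefficient of x^3 is 1.

Final answer: 1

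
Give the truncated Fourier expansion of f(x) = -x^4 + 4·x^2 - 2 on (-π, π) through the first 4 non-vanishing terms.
(-64 + 8·π^2)·cos(x) + (7 - 2·π^2)·cos(2·x) + (-64/27 + 8·π^2/9)·cos(3·x) - π^4/5 - 2 + 4·π^2/3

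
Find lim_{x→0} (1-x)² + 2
Direct substitution at x = 0 gives 3.

Final answer: 3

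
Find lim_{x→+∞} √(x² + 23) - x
This is an ∞ − ∞ indeterminate form.
Multiply and divide by the conjugate √(x²+23) + x; the x² terms cancel, leaving 23/(√(x²+23)+x) → 0.
Limit = 0.

Final answer: 0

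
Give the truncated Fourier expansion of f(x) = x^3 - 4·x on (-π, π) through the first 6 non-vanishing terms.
(-20 + 2·π^2)·sin(x) + (11/2 - π^2)·sin(2·x) + (-28/9 + 2·π^2/3)·sin(3·x) + (35/16 - π^2/2)·sin(4·x) + (-212/125 + 2·π^2/5)·sin(5·x) + (25/18 - π^2/3)·sin(6·x)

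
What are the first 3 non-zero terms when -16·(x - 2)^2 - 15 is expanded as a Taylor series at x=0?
-16·x^2 + 64·x - 79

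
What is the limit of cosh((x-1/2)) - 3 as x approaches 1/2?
Direct substitution at x = 1/2 gives -2.

Final answer: -2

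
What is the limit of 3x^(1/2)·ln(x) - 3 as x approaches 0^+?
The product is a 0·∞ indeterminate form at x → 0⁺.
Rewrite the product as 3·ln(x) / x^(-1/2) and apply L'Hôpital, or use the standard hierarchy x^(-1/2) ≫ |ln x| as x → 0⁺.
The indeterminate product → 0, so the limit = -3.

Final answer: -3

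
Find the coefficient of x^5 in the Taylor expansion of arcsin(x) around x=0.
Expand to order 5: arcsin(x) = 3·x^5/40 + x^3/6 + x + O(x^6).
The coefficient of x^5 is 3/40.

Final answer: 3/40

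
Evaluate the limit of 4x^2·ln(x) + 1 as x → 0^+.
The product is a 0·∞ indeterminate form at x → 0⁺.
Rewrite the product as 4·ln(x) / x^(-2) and apply L'Hôpital, or use the standard hierarchy x^(-2) ≫ |ln x| as x → 0⁺.
The indeterminate product → 0, so the limit = 1.

Final answer: 1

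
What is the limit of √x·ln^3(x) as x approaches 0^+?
This is a 0·∞ indeterminate form at x → 0⁺.
Rewrite the product as ln^3(x) / x^(-1/2) and apply L'Hôpital, or use the standard hierarchy x^(-1/2) ≫ |ln x|^3 as x → 0⁺.
The indeterminate product → 0, so the limit = 0.

Final answer: 0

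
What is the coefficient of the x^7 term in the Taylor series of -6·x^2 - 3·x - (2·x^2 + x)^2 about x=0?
Expand to order 7: -6·x^2 - 3·x - (2·x^2 + x)^2 = -4·x^4 - 4·x^3 - 7·x^2 - 3·x + O(x^8).
The coefficient of x^7 is 0.

Final answer: 0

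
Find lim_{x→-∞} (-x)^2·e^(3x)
This is a 0·∞ indeterminate form at x → -∞.
Rewrite the product as (-x)^2 / e^(-3x) (an ∞/∞ form) and apply L'Hôpital, or use the standard hierarchy e^(3|x|) ≫ |(-x)^2| as x → -∞.
The indeterminate product → 0, so the limit = 0.

Final answer: 0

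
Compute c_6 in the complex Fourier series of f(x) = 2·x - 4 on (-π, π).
Compute the real Fourier coefficients first: a_6 = 0, b_6 = -2/3.
Then c_6 = (a_6 − i·b_6)/2 = i/3.

Final answer: i/3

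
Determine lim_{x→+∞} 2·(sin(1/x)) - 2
Evaluate the dominant behaviour as x → +∞; each term tends to a finite value or vanishes.
Limit = -2.

Final answer: -2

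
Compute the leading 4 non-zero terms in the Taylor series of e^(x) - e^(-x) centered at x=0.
x^7/2520 + x^5/60 + x^3/3 + 2·x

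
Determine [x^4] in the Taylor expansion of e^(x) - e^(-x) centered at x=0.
Expand to order 4: e^(x) - e^(-x) = x^3/3 + 2·x + O(x^5).
The coefficient of x^4 is 0.

Final answer: 0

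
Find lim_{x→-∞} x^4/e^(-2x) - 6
The quotient is an ∞/∞ indeterminate form as x → -∞.
Compare growth rates of the dominant terms (exponentials ≫ polynomials ≫ logarithms), or apply L'Hôpital's rule; the quotient → 0.
Adding the constant: 0 - 6 = -6. Limit = -6.

Final answer: -6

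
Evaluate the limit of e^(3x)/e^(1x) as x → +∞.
This is an ∞/∞ indeterminate form as x → +∞.
Rewrite e^(3x)/e^(1x) = e^((3−1)x) = e^(2x); the exponent coefficient is 2 > 0 so e^(2x) → ∞.
Limit = ∞.

Final answer: ∞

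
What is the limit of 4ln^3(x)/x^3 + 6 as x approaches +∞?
The quotient is an ∞/∞ indeterminate form as x → +∞.
The polynomial denominator x^3 dominates the logarithmic numerator (any positive power of x ≫ ln^3(x) as x → ∞), so the quotient → 0.
Adding the constant: 0 + 6 = 6. Limit = 6.

Final answer: 6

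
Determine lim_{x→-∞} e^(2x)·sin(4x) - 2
Evaluate the dominant behaviour as x → -∞; each term tends to a finite value or vanishes.
Limit = -2.

Final answer: -2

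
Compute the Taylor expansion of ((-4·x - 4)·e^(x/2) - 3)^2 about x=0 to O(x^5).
233·x^4/16 + 229·x^3/6 + 71·x^2 + 84·x + 49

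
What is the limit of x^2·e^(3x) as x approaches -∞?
This is a 0·∞ indeterminate form at x → -∞.
Rewrite the product as x^2 / e^(-3x) (an ∞/∞ form) and apply L'Hôpital, or use the standard hierarchy e^(3|x|) ≫ |x^2| as x → -∞.
The indeterminate product → 0, so the limit = 0.

Final answer: 0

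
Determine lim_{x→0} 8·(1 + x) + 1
Direct substitution at x = 0 gives 9.

Final answer: 9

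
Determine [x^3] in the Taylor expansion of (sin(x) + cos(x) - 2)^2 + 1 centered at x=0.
Expand to order 3: (sin(x) + cos(x) - 2)^2 + 1 = -2·x^3/3 + 2·x^2 - 2·x + 2 + O(x^4).
The coefficient of x^3 is -2/3.

Final answer: -2/3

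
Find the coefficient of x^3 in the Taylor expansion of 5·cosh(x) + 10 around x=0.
Expand to order 3: 5·cosh(x) + 10 = 5·x^2/2 + 15 + O(x^4).
The coefficient of x^3 is 0.

Final answer: 0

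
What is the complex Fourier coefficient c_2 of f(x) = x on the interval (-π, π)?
Compute the real Fourier coefficients first: a_2 = 0, b_2 = -1.
Then c_2 = (a_2 − i·b_2)/2 = i/2.

Final answer: i/2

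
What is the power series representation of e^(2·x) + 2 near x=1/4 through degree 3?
e^(1/2) + 2 + 2·e^(1/2)·(x - 1/4) + 2·e^(1/2)·(x - 1/4)^2 + 4·e^(1/2)·(x - 1/4)^3/3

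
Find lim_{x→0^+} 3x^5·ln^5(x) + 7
The product is a 0·∞ indeterminate form at x → 0⁺.
Rewrite the product as 3·ln^5(x) / x^(-5) and apply L'Hôpital, or use the standard hierarchy x^(-5) ≫ |ln x|^5 as x → 0⁺.
The indeterminate product → 0, so the limit = 7.

Final answer: 7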